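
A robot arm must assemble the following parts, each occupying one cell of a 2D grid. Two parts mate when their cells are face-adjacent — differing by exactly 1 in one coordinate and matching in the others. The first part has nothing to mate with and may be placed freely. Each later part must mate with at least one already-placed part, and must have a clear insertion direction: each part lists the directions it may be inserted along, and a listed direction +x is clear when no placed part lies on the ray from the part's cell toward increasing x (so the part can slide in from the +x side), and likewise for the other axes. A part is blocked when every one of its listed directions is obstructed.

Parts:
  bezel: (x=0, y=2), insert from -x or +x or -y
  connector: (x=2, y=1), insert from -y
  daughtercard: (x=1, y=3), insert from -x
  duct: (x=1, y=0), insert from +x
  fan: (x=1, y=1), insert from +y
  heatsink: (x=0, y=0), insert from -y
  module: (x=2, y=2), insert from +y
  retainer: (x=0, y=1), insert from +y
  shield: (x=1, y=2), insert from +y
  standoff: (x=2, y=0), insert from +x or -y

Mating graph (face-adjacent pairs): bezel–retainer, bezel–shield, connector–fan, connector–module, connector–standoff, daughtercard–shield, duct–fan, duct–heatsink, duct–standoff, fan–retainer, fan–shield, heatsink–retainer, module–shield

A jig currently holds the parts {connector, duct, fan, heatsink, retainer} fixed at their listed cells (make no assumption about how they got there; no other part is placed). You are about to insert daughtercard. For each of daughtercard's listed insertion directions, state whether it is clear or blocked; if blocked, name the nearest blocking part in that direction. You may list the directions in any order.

-x: clear

-x: ray from daughtercard(1, 3) has no placed part ⇒ clear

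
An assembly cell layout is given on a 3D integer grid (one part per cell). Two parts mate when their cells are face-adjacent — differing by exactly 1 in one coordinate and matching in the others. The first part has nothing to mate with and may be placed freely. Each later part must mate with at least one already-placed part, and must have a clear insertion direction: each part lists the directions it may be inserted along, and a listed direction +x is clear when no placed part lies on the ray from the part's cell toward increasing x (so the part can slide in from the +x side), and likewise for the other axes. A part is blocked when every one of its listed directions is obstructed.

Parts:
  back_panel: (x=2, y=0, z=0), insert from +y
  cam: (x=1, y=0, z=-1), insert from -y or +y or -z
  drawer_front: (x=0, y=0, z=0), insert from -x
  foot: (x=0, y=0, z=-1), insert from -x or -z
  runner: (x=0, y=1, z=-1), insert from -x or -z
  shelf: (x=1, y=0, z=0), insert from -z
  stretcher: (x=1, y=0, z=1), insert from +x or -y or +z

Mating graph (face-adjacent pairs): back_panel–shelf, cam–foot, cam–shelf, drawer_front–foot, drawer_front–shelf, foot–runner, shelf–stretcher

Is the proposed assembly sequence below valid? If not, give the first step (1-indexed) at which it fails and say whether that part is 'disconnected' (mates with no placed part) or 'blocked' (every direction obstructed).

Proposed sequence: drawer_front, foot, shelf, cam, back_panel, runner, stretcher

Valid

1. drawer_front@(0, 0, 0) [-x clear] — {drawer_front}
2. foot@(0, 0, -1) [-x clear] — {drawer_front, foot}
3. shelf@(1, 0, 0) [-z clear] — {drawer_front, foot, shelf}
4. cam@(1, 0, -1) [-y clear] — {cam, drawer_front, foot, shelf}
5. back_panel@(2, 0, 0) [+y clear] — {back_panel, cam, drawer_front, foot, shelf}
6. runner@(0, 1, -1) [-x clear] — {back_panel, cam, drawer_front, foot, runner, shelf}
7. stretcher@(1, 0, 1) [+x clear] — {back_panel, cam, drawer_front, foot, runner, shelf, stretcher}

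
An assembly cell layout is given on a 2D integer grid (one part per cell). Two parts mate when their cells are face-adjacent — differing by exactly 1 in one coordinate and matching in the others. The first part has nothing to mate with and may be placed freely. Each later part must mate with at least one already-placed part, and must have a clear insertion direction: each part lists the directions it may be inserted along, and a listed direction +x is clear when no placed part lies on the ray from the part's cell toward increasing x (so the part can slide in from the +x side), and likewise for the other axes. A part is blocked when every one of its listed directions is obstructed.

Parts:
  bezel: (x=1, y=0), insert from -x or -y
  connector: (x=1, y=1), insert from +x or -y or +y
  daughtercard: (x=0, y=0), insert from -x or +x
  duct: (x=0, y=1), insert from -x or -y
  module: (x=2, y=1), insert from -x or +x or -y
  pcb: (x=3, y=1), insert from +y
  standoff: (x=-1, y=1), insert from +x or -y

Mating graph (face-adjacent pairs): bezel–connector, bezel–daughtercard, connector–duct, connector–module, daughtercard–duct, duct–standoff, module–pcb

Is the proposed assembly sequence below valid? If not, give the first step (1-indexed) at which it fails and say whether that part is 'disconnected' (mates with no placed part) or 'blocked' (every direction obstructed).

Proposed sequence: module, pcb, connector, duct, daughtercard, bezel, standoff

1. module@(2, 1) [-x clear] — {module}
2. pcb@(3, 1) [+y clear] — {module, pcb}
3. connector@(1, 1) [-y clear] — {connector, module, pcb}
4. duct@(0, 1) [-x clear] — {connector, duct, module, pcb}
5. daughtercard@(0, 0) [-x clear] — {connector, daughtercard, duct, module, pcb}
6. bezel@(1, 0) [-y clear] — {bezel, connector, daughtercard, duct, module, pcb}
7. standoff@(-1, 1) [-y clear] — {bezel, connector, daughtercard, duct, module, pcb, standoff}

Valid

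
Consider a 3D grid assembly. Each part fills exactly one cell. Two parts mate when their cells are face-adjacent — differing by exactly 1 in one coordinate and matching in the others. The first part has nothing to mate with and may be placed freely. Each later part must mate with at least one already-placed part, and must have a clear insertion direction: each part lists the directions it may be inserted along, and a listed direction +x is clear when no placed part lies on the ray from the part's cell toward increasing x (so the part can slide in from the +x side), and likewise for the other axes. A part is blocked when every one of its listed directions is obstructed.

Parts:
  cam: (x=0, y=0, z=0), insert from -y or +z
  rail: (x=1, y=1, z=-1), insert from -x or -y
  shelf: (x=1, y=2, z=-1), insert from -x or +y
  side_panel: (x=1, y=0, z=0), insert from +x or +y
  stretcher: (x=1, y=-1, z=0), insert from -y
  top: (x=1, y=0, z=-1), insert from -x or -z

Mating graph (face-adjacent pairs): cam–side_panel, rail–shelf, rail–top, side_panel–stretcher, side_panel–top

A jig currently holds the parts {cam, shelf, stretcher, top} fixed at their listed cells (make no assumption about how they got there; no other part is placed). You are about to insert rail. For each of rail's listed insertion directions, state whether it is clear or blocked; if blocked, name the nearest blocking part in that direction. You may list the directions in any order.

-x: ray from rail(1, 1, -1) has no placed part ⇒ clear
-y: nearest on ray is top@(1, 0, -1) ⇒ blocked

-x: clear; -y: blocked by top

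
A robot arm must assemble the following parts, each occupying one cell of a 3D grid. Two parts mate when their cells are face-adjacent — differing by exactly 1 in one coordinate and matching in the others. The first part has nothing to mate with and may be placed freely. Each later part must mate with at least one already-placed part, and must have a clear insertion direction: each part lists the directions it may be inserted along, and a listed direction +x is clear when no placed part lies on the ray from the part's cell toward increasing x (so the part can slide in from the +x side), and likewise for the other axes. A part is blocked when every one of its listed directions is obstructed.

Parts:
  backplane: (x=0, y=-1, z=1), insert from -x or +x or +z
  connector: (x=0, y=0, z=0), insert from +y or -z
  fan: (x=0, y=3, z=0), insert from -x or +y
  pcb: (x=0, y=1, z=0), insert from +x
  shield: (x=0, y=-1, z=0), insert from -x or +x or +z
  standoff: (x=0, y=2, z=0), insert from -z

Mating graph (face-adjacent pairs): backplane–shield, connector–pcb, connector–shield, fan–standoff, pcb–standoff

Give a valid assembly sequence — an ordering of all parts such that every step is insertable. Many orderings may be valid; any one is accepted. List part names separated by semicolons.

1. shield@(0, -1, 0) [-x clear] — {shield}
2. backplane@(0, -1, 1) [-x clear] — {backplane, shield}
3. connector@(0, 0, 0) [+y clear] — {backplane, connector, shield}
4. pcb@(0, 1, 0) [+x clear] — {backplane, connector, pcb, shield}
5. standoff@(0, 2, 0) [-z clear] — {backplane, connector, pcb, shield, standoff}
6. fan@(0, 3, 0) [-x clear] — {backplane, connector, fan, pcb, shield, standoff}

shield; backplane; connector; pcb; standoff; fan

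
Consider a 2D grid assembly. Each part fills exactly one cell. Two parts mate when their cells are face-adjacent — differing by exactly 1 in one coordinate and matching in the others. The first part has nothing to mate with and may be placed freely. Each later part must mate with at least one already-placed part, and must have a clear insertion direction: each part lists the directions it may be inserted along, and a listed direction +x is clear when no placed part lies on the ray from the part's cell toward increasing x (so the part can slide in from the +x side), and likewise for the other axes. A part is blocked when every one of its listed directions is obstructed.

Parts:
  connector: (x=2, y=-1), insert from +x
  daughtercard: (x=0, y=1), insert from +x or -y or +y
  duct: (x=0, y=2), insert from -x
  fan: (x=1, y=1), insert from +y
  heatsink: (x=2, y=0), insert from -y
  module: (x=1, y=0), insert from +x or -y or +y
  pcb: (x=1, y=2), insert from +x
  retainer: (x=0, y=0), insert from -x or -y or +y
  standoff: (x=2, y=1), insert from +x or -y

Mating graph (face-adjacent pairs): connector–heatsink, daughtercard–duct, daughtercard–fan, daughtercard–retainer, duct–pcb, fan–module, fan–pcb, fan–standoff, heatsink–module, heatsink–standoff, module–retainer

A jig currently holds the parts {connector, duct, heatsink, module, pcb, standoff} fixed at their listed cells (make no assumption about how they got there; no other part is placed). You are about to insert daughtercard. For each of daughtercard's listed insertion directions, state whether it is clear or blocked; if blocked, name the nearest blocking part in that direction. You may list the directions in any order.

+x: blocked by standoff; +y: blocked by duct; -y: clear

+x: nearest on ray is standoff@(2, 1) ⇒ blocked
-y: ray from daughtercard(0, 1) has no placed part ⇒ clear
+y: nearest on ray is duct@(0, 2) ⇒ blocked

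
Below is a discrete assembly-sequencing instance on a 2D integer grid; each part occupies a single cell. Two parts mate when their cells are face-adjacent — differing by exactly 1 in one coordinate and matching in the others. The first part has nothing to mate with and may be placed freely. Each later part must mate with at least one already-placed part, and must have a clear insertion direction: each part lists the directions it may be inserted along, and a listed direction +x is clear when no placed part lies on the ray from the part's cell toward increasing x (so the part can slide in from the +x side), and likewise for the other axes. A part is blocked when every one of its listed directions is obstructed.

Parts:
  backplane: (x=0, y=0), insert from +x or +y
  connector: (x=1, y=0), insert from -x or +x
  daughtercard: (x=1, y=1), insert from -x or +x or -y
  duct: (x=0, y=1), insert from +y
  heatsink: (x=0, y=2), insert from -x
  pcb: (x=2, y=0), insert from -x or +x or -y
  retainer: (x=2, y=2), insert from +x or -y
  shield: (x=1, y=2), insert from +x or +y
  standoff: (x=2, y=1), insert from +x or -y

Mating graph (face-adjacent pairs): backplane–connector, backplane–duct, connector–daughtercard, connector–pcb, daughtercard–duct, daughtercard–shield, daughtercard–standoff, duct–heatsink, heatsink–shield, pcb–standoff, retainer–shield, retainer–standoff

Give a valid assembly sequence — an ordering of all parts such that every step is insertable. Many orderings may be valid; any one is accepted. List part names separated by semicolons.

standoff; retainer; pcb; connector; backplane; daughtercard; duct; shield; heatsink

1. standoff@(2, 1) [+x clear] — {standoff}
2. retainer@(2, 2) [+x clear] — {retainer, standoff}
3. pcb@(2, 0) [-x clear] — {pcb, retainer, standoff}
4. connector@(1, 0) [-x clear] — {connector, pcb, retainer, standoff}
5. backplane@(0, 0) [+y clear] — {backplane, connector, pcb, retainer, standoff}
6. daughtercard@(1, 1) [-x clear] — {backplane, connector, daughtercard, pcb, retainer, standoff}
7. duct@(0, 1) [+y clear] — {backplane, connector, daughtercard, duct, pcb, retainer, standoff}
8. shield@(1, 2) [+y clear] — {backplane, connector, daughtercard, duct, pcb, retainer, shield, standoff}
9. heatsink@(0, 2) [-x clear] — {backplane, connector, daughtercard, duct, heatsink, pcb, retainer, shield, standoff}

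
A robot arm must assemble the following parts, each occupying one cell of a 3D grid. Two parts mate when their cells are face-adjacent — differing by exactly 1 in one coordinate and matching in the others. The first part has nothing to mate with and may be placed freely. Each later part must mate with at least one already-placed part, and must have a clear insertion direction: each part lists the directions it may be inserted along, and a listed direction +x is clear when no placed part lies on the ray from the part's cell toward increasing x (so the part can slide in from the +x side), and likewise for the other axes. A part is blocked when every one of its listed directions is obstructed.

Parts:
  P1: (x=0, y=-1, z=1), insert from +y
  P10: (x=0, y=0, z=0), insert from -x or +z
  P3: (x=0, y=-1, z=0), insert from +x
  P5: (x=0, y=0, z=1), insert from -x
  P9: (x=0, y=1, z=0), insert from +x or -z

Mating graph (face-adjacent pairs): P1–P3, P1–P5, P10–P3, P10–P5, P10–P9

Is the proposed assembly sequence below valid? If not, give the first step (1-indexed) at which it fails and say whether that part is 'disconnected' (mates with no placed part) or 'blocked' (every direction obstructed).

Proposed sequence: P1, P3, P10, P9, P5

Valid

1. P1@(0, -1, 1) [+y clear] — {P1}
2. P3@(0, -1, 0) [+x clear] — {P1, P3}
3. P10@(0, 0, 0) [-x clear] — {P1, P10, P3}
4. P9@(0, 1, 0) [+x clear] — {P1, P10, P3, P9}
5. P5@(0, 0, 1) [-x clear] — {P1, P10, P3, P5, P9}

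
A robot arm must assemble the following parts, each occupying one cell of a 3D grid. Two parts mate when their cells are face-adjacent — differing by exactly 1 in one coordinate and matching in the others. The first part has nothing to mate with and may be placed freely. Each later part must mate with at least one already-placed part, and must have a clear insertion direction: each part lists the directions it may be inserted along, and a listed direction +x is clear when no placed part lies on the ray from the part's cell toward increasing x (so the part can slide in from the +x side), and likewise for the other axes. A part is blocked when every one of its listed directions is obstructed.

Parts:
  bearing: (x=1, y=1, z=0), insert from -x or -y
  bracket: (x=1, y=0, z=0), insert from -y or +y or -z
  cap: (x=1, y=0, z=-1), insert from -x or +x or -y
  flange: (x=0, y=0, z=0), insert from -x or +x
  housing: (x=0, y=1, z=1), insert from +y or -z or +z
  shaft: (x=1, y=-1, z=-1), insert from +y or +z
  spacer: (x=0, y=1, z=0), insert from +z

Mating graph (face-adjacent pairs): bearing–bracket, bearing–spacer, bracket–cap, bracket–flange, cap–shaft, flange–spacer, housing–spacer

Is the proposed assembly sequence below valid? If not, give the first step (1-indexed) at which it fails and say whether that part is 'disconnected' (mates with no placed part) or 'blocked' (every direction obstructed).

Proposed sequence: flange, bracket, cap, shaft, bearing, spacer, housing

Valid

1. flange@(0, 0, 0) [-x clear] — {flange}
2. bracket@(1, 0, 0) [-y clear] — {bracket, flange}
3. cap@(1, 0, -1) [-x clear] — {bracket, cap, flange}
4. shaft@(1, -1, -1) [+z clear] — {bracket, cap, flange, shaft}
5. bearing@(1, 1, 0) [-x clear] — {bearing, bracket, cap, flange, shaft}
6. spacer@(0, 1, 0) [+z clear] — {bearing, bracket, cap, flange, shaft, spacer}
7. housing@(0, 1, 1) [+y clear] — {bearing, bracket, cap, flange, housing, shaft, spacer}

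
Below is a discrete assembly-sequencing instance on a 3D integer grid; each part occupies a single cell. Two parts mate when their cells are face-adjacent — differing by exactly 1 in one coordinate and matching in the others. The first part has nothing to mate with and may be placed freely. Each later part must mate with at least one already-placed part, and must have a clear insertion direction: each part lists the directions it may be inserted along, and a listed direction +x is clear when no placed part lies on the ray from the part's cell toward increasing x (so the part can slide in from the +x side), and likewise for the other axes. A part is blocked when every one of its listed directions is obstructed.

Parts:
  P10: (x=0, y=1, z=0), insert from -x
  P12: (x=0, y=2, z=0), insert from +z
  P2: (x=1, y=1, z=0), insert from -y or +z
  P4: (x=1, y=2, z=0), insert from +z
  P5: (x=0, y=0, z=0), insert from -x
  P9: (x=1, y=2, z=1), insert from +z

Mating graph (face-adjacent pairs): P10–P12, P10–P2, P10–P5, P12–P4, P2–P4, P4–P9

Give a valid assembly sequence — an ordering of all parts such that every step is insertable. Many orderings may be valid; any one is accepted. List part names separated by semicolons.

P12; P10; P5; P4; P9; P2

1. P12@(0, 2, 0) [+z clear] — {P12}
2. P10@(0, 1, 0) [-x clear] — {P10, P12}
3. P5@(0, 0, 0) [-x clear] — {P10, P12, P5}
4. P4@(1, 2, 0) [+z clear] — {P10, P12, P4, P5}
5. P9@(1, 2, 1) [+z clear] — {P10, P12, P4, P5, P9}
6. P2@(1, 1, 0) [-y clear] — {P10, P12, P2, P4, P5, P9}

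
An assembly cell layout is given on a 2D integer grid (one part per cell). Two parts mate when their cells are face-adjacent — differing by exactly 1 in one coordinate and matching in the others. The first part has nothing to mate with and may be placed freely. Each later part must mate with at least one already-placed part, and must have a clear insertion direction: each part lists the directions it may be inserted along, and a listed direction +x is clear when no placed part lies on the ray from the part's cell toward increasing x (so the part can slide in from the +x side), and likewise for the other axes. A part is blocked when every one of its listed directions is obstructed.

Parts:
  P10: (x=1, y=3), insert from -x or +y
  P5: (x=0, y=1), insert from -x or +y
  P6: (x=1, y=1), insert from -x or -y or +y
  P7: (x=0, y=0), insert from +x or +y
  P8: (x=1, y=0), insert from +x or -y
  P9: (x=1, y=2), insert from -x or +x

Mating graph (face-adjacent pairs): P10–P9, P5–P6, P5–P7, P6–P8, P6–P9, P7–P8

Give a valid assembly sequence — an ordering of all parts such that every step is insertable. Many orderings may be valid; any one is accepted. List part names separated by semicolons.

P10; P9; P6; P8; P7; P5

1. P10@(1, 3) [-x clear] — {P10}
2. P9@(1, 2) [-x clear] — {P10, P9}
3. P6@(1, 1) [-x clear] — {P10, P6, P9}
4. P8@(1, 0) [+x clear] — {P10, P6, P8, P9}
5. P7@(0, 0) [+y clear] — {P10, P6, P7, P8, P9}
6. P5@(0, 1) [-x clear] — {P10, P5, P6, P7, P8, P9}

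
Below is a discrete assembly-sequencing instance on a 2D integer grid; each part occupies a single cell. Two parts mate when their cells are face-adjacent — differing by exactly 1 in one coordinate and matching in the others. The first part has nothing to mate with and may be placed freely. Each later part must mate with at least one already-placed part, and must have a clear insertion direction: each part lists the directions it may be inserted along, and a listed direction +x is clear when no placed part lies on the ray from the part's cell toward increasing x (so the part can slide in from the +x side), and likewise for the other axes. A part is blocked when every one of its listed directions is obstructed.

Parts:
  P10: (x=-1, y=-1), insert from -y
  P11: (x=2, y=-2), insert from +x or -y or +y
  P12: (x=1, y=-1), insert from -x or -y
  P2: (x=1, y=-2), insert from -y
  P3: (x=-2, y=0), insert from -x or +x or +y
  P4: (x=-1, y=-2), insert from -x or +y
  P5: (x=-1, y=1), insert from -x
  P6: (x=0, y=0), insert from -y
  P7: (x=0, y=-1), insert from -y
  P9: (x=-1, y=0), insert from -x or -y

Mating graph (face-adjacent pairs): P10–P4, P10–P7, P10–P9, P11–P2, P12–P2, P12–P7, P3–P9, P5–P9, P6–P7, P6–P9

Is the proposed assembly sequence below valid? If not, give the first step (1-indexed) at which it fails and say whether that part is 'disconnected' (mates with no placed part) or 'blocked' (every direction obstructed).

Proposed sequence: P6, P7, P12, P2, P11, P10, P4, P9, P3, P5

Valid

1. P6@(0, 0) [-y clear] — {P6}
2. P7@(0, -1) [-y clear] — {P6, P7}
3. P12@(1, -1) [-y clear] — {P12, P6, P7}
4. P2@(1, -2) [-y clear] — {P12, P2, P6, P7}
5. P11@(2, -2) [+x clear] — {P11, P12, P2, P6, P7}
6. P10@(-1, -1) [-y clear] — {P10, P11, P12, P2, P6, P7}
7. P4@(-1, -2) [-x clear] — {P10, P11, P12, P2, P4, P6, P7}
8. P9@(-1, 0) [-x clear] — {P10, P11, P12, P2, P4, P6, P7, P9}
9. P3@(-2, 0) [-x clear] — {P10, P11, P12, P2, P3, P4, P6, P7, P9}
10. P5@(-1, 1) [-x clear] — {P10, P11, P12, P2, P3, P4, P5, P6, P7, P9}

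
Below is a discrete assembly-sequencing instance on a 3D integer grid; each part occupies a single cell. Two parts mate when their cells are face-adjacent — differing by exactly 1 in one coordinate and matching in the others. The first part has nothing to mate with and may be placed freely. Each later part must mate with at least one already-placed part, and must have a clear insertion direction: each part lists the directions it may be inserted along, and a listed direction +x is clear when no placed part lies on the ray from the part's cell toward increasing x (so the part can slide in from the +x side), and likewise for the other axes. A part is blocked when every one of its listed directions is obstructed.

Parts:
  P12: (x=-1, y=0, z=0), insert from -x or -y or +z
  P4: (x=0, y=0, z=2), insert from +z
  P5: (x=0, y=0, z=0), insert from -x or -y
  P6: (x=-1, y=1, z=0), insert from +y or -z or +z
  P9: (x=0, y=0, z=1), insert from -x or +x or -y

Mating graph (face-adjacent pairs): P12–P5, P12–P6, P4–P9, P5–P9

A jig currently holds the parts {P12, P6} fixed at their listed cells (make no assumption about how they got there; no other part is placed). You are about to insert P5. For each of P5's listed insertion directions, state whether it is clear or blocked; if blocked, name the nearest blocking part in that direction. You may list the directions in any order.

-x: nearest on ray is P12@(-1, 0, 0) ⇒ blocked
-y: ray from P5(0, 0, 0) has no placed part ⇒ clear

-x: blocked by P12; -y: clear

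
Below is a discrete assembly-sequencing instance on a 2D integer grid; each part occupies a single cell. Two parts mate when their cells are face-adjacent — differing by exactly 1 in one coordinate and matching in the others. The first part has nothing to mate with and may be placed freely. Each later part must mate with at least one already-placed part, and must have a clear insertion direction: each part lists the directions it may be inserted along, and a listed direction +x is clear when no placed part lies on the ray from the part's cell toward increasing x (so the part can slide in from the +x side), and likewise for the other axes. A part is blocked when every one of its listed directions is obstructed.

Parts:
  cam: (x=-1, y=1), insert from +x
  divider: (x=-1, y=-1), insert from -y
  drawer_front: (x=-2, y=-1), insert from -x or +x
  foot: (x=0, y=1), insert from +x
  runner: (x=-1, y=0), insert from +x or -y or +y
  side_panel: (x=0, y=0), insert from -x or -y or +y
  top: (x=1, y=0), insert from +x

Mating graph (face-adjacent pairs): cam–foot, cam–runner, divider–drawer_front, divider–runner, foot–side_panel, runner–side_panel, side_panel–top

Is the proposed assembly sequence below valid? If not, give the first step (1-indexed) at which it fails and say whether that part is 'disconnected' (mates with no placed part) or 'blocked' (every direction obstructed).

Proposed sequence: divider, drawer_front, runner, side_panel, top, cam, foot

Valid

1. divider@(-1, -1) [-y clear] — {divider}
2. drawer_front@(-2, -1) [-x clear] — {divider, drawer_front}
3. runner@(-1, 0) [+x clear] — {divider, drawer_front, runner}
4. side_panel@(0, 0) [-y clear] — {divider, drawer_front, runner, side_panel}
5. top@(1, 0) [+x clear] — {divider, drawer_front, runner, side_panel, top}
6. cam@(-1, 1) [+x clear] — {cam, divider, drawer_front, runner, side_panel, top}
7. foot@(0, 1) [+x clear] — {cam, divider, drawer_front, foot, runner, side_panel, top}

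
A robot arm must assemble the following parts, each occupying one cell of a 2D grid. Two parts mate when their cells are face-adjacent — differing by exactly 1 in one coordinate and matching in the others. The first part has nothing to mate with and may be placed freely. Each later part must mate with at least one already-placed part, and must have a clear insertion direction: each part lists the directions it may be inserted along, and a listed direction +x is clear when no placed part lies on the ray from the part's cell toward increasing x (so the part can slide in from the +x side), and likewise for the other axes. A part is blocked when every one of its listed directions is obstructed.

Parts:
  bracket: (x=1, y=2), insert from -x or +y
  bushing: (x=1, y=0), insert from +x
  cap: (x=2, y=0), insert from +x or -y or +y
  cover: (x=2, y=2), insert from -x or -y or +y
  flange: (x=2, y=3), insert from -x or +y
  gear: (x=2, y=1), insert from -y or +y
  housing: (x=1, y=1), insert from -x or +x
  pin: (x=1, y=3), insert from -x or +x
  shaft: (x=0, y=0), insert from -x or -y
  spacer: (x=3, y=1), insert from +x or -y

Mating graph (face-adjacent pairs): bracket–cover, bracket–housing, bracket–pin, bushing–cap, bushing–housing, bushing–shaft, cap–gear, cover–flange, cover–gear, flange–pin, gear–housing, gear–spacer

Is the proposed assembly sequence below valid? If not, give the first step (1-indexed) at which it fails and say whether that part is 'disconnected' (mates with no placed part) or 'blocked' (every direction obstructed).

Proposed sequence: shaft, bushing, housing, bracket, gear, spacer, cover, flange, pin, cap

Valid

1. shaft@(0, 0) [-x clear] — {shaft}
2. bushing@(1, 0) [+x clear] — {bushing, shaft}
3. housing@(1, 1) [-x clear] — {bushing, housing, shaft}
4. bracket@(1, 2) [-x clear] — {bracket, bushing, housing, shaft}
5. gear@(2, 1) [-y clear] — {bracket, bushing, gear, housing, shaft}
6. spacer@(3, 1) [+x clear] — {bracket, bushing, gear, housing, shaft, spacer}
7. cover@(2, 2) [+y clear] — {bracket, bushing, cover, gear, housing, shaft, spacer}
8. flange@(2, 3) [-x clear] — {bracket, bushing, cover, flange, gear, housing, shaft, spacer}
9. pin@(1, 3) [-x clear] — {bracket, bushing, cover, flange, gear, housing, pin, shaft, spacer}
10. cap@(2, 0) [+x clear] — {bracket, bushing, cap, cover, flange, gear, housing, pin, shaft, spacer}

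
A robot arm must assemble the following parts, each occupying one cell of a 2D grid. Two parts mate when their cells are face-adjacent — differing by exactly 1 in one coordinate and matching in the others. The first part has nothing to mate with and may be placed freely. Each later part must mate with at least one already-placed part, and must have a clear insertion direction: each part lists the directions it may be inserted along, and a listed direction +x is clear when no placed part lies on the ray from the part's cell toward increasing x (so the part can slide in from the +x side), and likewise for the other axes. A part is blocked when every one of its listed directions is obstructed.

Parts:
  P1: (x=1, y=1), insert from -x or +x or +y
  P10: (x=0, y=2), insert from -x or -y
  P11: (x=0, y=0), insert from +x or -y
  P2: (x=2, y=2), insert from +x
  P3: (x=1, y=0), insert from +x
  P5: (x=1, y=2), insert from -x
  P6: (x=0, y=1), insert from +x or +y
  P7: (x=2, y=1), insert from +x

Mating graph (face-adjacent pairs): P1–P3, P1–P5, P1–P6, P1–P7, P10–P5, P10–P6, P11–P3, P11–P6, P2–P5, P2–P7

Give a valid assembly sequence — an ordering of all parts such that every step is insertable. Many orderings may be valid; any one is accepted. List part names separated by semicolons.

1. P1@(1, 1) [-x clear] — {P1}
2. P5@(1, 2) [-x clear] — {P1, P5}
3. P7@(2, 1) [+x clear] — {P1, P5, P7}
4. P2@(2, 2) [+x clear] — {P1, P2, P5, P7}
5. P3@(1, 0) [+x clear] — {P1, P2, P3, P5, P7}
6. P11@(0, 0) [-y clear] — {P1, P11, P2, P3, P5, P7}
7. P6@(0, 1) [+y clear] — {P1, P11, P2, P3, P5, P6, P7}
8. P10@(0, 2) [-x clear] — {P1, P10, P11, P2, P3, P5, P6, P7}

P1; P5; P7; P2; P3; P11; P6; P10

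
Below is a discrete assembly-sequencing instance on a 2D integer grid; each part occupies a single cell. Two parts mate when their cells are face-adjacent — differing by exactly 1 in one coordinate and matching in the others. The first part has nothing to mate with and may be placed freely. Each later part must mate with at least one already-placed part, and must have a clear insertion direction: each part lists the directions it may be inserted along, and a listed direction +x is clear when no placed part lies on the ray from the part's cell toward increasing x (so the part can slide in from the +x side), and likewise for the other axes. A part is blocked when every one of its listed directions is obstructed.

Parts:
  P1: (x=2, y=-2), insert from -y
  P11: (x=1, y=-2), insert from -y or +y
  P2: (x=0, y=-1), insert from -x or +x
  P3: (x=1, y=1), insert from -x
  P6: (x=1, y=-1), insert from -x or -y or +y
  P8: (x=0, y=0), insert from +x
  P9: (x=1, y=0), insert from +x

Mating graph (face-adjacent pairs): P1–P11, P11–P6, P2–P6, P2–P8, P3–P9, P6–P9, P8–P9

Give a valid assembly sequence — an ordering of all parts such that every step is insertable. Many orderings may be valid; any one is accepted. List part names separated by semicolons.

1. P2@(0, -1) [-x clear] — {P2}
2. P6@(1, -1) [-y clear] — {P2, P6}
3. P11@(1, -2) [-y clear] — {P11, P2, P6}
4. P1@(2, -2) [-y clear] — {P1, P11, P2, P6}
5. P8@(0, 0) [+x clear] — {P1, P11, P2, P6, P8}
6. P9@(1, 0) [+x clear] — {P1, P11, P2, P6, P8, P9}
7. P3@(1, 1) [-x clear] — {P1, P11, P2, P3, P6, P8, P9}

P2; P6; P11; P1; P8; P9; P3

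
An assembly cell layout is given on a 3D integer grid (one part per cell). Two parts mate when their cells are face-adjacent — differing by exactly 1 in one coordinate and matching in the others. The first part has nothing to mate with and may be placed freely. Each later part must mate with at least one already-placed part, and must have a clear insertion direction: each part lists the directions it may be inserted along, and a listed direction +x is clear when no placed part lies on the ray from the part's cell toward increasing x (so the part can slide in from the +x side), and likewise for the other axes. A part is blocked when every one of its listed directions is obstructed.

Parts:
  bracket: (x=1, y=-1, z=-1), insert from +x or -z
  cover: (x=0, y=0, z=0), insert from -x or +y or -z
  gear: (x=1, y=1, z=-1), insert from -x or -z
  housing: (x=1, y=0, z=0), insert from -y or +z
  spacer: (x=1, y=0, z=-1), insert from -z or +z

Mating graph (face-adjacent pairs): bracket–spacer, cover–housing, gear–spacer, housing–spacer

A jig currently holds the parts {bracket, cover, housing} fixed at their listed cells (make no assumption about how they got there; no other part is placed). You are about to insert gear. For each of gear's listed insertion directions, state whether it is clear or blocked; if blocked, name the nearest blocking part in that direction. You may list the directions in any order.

-x: clear; -z: clear

-x: ray from gear(1, 1, -1) has no placed part ⇒ clear
-z: ray from gear(1, 1, -1) has no placed part ⇒ clear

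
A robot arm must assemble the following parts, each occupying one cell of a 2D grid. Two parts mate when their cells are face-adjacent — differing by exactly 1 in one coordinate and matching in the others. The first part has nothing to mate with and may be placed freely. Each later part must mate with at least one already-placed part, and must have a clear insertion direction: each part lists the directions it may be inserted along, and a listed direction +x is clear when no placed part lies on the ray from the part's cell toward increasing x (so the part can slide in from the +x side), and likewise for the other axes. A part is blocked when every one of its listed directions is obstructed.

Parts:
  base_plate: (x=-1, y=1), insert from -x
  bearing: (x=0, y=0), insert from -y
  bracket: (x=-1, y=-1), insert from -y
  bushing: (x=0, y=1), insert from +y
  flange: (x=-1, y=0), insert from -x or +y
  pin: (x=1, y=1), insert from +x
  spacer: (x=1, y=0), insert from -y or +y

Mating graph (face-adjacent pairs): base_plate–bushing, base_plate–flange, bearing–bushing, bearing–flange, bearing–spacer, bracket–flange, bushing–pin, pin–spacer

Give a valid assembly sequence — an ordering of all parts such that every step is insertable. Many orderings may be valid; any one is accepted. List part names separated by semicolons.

1. spacer@(1, 0) [-y clear] — {spacer}
2. pin@(1, 1) [+x clear] — {pin, spacer}
3. bearing@(0, 0) [-y clear] — {bearing, pin, spacer}
4. flange@(-1, 0) [-x clear] — {bearing, flange, pin, spacer}
5. bracket@(-1, -1) [-y clear] — {bearing, bracket, flange, pin, spacer}
6. bushing@(0, 1) [+y clear] — {bearing, bracket, bushing, flange, pin, spacer}
7. base_plate@(-1, 1) [-x clear] — {base_plate, bearing, bracket, bushing, flange, pin, spacer}

spacer; pin; bearing; flange; bracket; bushing; base_plate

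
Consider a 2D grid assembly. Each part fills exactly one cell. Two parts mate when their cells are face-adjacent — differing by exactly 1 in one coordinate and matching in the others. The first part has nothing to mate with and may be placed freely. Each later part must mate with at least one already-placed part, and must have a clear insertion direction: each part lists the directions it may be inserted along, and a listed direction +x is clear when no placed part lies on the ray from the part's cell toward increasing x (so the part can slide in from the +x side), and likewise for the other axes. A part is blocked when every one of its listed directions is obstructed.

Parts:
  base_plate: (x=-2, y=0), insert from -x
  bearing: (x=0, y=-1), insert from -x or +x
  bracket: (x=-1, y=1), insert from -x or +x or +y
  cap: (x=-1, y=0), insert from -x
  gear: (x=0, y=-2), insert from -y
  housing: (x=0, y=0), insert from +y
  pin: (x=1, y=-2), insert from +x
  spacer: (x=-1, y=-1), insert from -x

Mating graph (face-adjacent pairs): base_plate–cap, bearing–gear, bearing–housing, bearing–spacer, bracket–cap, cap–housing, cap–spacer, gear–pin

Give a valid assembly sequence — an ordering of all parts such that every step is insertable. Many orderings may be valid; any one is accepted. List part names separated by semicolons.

gear; pin; bearing; housing; spacer; cap; bracket; base_plate

1. gear@(0, -2) [-y clear] — {gear}
2. pin@(1, -2) [+x clear] — {gear, pin}
3. bearing@(0, -1) [-x clear] — {bearing, gear, pin}
4. housing@(0, 0) [+y clear] — {bearing, gear, housing, pin}
5. spacer@(-1, -1) [-x clear] — {bearing, gear, housing, pin, spacer}
6. cap@(-1, 0) [-x clear] — {bearing, cap, gear, housing, pin, spacer}
7. bracket@(-1, 1) [-x clear] — {bearing, bracket, cap, gear, housing, pin, spacer}
8. base_plate@(-2, 0) [-x clear] — {base_plate, bearing, bracket, cap, gear, housing, pin, spacer}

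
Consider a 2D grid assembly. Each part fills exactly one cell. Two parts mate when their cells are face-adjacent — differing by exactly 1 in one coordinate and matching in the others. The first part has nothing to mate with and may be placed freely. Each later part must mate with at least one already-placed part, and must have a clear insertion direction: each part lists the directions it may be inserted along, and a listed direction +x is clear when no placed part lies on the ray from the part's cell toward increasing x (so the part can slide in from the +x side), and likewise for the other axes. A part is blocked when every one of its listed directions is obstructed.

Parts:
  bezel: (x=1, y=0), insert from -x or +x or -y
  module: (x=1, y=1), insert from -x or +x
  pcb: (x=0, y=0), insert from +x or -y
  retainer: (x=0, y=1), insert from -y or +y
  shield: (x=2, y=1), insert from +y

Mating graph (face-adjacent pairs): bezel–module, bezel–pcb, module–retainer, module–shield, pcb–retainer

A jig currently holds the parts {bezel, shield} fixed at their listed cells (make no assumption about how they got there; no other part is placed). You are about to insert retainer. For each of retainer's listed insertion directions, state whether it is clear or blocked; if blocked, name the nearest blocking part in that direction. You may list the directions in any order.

-y: ray from retainer(0, 1) has no placed part ⇒ clear
+y: ray from retainer(0, 1) has no placed part ⇒ clear

+y: clear; -y: clear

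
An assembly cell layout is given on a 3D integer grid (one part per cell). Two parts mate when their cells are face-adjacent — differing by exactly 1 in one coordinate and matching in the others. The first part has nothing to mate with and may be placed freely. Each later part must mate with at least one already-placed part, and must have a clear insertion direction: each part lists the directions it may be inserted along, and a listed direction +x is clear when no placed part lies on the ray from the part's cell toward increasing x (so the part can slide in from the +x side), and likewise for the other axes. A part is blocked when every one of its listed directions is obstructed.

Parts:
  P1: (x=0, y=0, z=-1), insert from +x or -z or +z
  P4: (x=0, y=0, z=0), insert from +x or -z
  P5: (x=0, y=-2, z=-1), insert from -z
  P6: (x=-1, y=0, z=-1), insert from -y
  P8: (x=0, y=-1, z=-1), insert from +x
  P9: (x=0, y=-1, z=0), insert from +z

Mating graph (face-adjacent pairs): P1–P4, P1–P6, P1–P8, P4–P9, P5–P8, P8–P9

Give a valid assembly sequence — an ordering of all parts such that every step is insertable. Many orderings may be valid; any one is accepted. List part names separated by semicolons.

P4; P9; P8; P1; P5; P6

1. P4@(0, 0, 0) [+x clear] — {P4}
2. P9@(0, -1, 0) [+z clear] — {P4, P9}
3. P8@(0, -1, -1) [+x clear] — {P4, P8, P9}
4. P1@(0, 0, -1) [+x clear] — {P1, P4, P8, P9}
5. P5@(0, -2, -1) [-z clear] — {P1, P4, P5, P8, P9}
6. P6@(-1, 0, -1) [-y clear] — {P1, P4, P5, P6, P8, P9}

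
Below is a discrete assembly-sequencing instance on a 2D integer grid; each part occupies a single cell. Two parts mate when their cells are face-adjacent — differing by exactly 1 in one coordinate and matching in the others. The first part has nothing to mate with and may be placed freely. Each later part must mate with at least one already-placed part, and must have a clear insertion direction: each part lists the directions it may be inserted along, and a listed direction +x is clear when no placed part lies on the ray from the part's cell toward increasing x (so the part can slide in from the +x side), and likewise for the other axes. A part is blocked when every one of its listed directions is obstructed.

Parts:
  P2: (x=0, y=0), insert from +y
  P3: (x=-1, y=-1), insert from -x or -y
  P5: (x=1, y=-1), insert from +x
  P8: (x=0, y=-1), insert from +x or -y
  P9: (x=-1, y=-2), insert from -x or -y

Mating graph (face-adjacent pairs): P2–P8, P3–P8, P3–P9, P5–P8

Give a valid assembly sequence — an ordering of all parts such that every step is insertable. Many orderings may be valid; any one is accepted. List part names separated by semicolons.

1. P2@(0, 0) [+y clear] — {P2}
2. P8@(0, -1) [+x clear] — {P2, P8}
3. P3@(-1, -1) [-x clear] — {P2, P3, P8}
4. P9@(-1, -2) [-x clear] — {P2, P3, P8, P9}
5. P5@(1, -1) [+x clear] — {P2, P3, P5, P8, P9}

P2; P8; P3; P9; P5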